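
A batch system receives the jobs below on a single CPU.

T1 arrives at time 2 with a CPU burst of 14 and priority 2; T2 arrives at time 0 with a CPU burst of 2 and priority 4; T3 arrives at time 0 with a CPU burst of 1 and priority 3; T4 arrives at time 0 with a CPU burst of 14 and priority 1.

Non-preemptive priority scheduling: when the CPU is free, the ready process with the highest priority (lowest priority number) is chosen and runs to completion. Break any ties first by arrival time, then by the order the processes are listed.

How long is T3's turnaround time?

Gantt: | T4 0-14 | T1 14-28 | T3 28-29 | T2 29-31 |
Completion: T1=28  T2=31  T3=29  T4=14
Turnaround (C−A): T1=26  T2=31  T3=29  T4=14
Turnaround(T3) = completion − arrival = 29 − 0 = 29

29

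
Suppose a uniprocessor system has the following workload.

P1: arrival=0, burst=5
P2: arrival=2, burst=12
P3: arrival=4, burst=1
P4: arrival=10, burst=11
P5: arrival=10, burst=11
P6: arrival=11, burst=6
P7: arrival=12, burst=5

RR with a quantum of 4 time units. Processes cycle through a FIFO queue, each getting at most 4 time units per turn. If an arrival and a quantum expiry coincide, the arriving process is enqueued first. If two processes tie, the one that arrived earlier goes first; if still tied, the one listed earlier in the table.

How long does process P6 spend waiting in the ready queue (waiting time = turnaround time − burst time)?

Timeline: | P1 0-4 | P2 4-8 | P3 8-9 | P1 9-10 | P2 10-14 | P4 14-18 | P5 18-22 | P6 22-26 | P7 26-30 | P2 30-34 | P4 34-38 | P5 38-42 | P6 42-44 | P7 44-45 | P4 45-48 | P5 48-51 |
Completion: P1=10  P2=34  P3=9  P4=48  P5=51  P6=44  P7=45
Turnaround (C−A): P1=10  P2=32  P3=5  P4=38  P5=41  P6=33  P7=33
Waiting(P6) = turnaround − burst = 33 − 6 = 27

27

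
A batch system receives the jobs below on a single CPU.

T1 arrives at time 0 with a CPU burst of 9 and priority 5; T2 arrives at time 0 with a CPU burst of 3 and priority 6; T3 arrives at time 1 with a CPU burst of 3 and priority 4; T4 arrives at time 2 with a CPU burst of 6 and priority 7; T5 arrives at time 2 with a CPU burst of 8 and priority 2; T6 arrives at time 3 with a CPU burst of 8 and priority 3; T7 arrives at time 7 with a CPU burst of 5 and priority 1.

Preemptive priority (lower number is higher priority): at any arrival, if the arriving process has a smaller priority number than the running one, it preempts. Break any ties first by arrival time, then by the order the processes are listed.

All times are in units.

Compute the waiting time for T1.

24

Gantt: | T1 0-1 | T3 1-2 | T5 2-7 | T7 7-12 | T5 12-15 | T6 15-23 | T3 23-25 | T1 25-33 | T2 33-36 | T4 36-42 |
Completion: T1=33  T2=36  T3=25  T4=42  T5=15  T6=23  T7=12
Waiting(T1) = turnaround − burst = 33 − 9 = 24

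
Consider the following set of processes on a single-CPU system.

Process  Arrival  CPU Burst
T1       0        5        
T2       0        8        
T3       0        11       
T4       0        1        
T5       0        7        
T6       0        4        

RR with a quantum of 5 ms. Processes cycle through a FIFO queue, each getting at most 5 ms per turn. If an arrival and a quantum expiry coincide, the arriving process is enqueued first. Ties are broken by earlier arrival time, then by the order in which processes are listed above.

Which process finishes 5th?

Gantt: | T1 0-5 | T2 5-10 | T3 10-15 | T4 15-16 | T5 16-21 | T6 21-25 | T2 25-28 | T3 28-33 | T5 33-35 | T3 35-36 |
Completion: T1=5  T2=28  T3=36  T4=16  T5=35  T6=25
Finish order: T1 → T4 → T6 → T2 → T5 → T3

T5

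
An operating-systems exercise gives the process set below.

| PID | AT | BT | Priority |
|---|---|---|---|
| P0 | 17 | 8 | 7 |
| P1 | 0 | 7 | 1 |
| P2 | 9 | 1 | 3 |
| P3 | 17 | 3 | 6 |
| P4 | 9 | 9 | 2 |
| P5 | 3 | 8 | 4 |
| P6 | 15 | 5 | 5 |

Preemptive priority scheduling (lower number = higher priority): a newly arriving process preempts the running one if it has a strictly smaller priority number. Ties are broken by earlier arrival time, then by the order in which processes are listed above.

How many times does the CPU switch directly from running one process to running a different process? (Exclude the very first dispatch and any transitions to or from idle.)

Timeline: | P1 0-7 | P5 7-9 | P4 9-18 | P2 18-19 | P5 19-25 | P6 25-30 | P3 30-33 | P0 33-41 |
Completion: P0=41  P1=7  P2=19  P3=33  P4=18  P5=25  P6=30

7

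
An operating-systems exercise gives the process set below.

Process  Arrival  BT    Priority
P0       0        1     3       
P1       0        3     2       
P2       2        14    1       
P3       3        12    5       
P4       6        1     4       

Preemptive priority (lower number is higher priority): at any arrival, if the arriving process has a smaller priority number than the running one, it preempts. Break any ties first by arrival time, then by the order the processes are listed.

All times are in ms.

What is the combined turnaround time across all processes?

90

Schedule: | P1 0-2 | P2 2-16 | P1 16-17 | P0 17-18 | P4 18-19 | P3 19-31 |
Completion: P0=18  P1=17  P2=16  P3=31  P4=19
Turnaround = completion − arrival: P0=18, P1=17, P2=14, P3=28, P4=13
Total turnaround = 18 + 17 + 14 + 28 + 13 = 90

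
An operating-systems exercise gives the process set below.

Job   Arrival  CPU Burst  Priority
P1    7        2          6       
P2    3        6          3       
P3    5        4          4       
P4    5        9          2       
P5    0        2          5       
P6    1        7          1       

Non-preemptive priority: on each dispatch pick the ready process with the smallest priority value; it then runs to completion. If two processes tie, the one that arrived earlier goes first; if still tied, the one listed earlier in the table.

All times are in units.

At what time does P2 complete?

24

Timeline: | P5 0-2 | P6 2-9 | P4 9-18 | P2 18-24 | P3 24-28 | P1 28-30 |
Completion: P1=30  P2=24  P3=28  P4=18  P5=2  P6=9
Turnaround (C−A): P1=23  P2=21  P3=23  P4=13  P5=2  P6=8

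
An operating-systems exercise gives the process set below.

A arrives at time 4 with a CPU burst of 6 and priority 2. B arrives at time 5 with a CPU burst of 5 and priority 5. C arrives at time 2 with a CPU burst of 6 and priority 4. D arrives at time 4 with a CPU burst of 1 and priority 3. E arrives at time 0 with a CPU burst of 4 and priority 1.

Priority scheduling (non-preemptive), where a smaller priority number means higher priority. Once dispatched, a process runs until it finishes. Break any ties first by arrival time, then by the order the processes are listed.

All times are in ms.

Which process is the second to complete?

Timeline: | E 0-4 | A 4-10 | D 10-11 | C 11-17 | B 17-22 |
Completion: A=10  B=22  C=17  D=11  E=4
Turnaround (C−A): A=6  B=17  C=15  D=7  E=4
Finish order: E → A → D → C → B

A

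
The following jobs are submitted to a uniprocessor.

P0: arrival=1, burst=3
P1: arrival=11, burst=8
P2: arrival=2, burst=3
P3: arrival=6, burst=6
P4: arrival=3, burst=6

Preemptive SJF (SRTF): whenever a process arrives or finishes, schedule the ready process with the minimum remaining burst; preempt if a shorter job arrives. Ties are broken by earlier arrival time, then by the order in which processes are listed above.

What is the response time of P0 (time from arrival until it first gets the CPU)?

Schedule: | idle 0-1 | P0 1-4 | P2 4-7 | P4 7-13 | P3 13-19 | P1 19-27 |
Completion: P0=4  P1=27  P2=7  P3=19  P4=13
Turnaround (C−A): P0=3  P1=16  P2=5  P3=13  P4=10
Response(P0) = first start − arrival = 1 − 1 = 0

0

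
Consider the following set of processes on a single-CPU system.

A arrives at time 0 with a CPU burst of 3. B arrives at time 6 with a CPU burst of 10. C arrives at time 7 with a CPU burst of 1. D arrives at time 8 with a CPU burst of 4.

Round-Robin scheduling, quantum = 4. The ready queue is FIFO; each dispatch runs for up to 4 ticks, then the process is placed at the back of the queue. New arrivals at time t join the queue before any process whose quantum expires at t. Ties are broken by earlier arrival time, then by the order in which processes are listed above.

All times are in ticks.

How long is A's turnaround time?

Timeline: | A 0-3 | idle 3-6 | B 6-10 | C 10-11 | D 11-15 | B 15-21 |
Completion: A=3  B=21  C=11  D=15
Turnaround(A) = completion − arrival = 3 − 0 = 3

3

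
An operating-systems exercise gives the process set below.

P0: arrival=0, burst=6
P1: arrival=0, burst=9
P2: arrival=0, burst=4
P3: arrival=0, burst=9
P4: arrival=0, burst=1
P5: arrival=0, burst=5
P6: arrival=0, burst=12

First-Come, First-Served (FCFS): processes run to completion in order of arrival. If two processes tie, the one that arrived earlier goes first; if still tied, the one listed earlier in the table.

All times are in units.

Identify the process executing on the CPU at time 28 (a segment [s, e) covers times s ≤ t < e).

Schedule: | P0 0-6 | P1 6-15 | P2 15-19 | P3 19-28 | P4 28-29 | P5 29-34 | P6 34-46 |
Completion: P0=6  P1=15  P2=19  P3=28  P4=29  P5=34  P6=46
Turnaround (C−A): P0=6  P1=15  P2=19  P3=28  P4=29  P5=34  P6=46

P4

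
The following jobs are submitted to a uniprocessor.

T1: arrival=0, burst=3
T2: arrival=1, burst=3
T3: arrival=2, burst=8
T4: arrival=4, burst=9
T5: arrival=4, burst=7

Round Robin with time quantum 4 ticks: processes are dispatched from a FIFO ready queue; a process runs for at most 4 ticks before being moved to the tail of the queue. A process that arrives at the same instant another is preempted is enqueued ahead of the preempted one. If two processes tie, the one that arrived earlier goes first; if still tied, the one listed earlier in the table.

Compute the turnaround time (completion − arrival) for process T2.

Timeline: | T1 0-3 | T2 3-6 | T3 6-10 | T4 10-14 | T5 14-18 | T3 18-22 | T4 22-26 | T5 26-29 | T4 29-30 |
Completion: T1=3  T2=6  T3=22  T4=30  T5=29
Turnaround (C−A): T1=3  T2=5  T3=20  T4=26  T5=25
Turnaround(T2) = completion − arrival = 6 − 1 = 5

5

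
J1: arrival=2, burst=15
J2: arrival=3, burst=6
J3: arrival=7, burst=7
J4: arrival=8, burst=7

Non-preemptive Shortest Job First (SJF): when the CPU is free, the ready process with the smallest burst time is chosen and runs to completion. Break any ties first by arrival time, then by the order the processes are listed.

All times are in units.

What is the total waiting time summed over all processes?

52

Timeline: | idle 0-2 | J1 2-17 | J2 17-23 | J3 23-30 | J4 30-37 |
Completion: J1=17  J2=23  J3=30  J4=37
Waiting = turnaround − burst: J1=0, J2=14, J3=16, J4=22
Total waiting = 0 + 14 + 16 + 22 = 52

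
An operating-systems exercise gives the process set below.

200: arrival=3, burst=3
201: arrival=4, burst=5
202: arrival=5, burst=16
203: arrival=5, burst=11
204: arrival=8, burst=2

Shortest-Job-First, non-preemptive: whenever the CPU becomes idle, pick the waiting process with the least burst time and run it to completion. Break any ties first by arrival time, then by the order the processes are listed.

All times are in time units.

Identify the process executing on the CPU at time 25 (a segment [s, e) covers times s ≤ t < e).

Gantt: | idle 0-3 | 200 3-6 | 201 6-11 | 204 11-13 | 203 13-24 | 202 24-40 |
Completion: 200=6  201=11  202=40  203=24  204=13

202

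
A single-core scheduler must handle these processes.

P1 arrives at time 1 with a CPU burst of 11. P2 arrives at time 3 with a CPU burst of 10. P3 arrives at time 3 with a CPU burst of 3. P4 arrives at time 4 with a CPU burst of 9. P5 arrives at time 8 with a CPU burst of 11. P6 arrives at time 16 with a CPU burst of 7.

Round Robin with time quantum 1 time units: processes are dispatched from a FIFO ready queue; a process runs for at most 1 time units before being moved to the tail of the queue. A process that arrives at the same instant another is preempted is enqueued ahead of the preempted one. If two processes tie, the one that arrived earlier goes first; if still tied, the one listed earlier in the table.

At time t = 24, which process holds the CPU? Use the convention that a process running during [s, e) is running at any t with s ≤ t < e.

P6

Timeline: | idle 0-1 | P1 1-3 | P2 3-4 | P3 4-5 | P1 5-6 | P4 6-7 | P2 7-8 | P3 8-9 | P1 9-10 | P4 10-11 | P5 11-12 | P2 12-13 | P3 13-14 | P1 14-15 | P4 15-16 | P5 16-17 | P2 17-18 | P1 18-19 | P6 19-20 | P4 20-21 | P5 21-22 | P2 22-23 | P1 23-24 | P6 24-25 | P4 25-26 | P5 26-27 | P2 27-28 | P1 28-29 | P6 29-30 | P4 30-31 | P5 31-32 | P2 32-33 | P1 33-34 | P6 34-35 | P4 35-36 | P5 36-37 | P2 37-38 | P1 38-39 | P6 39-40 | P4 40-41 | P5 41-42 | P2 42-43 | P1 43-44 | P6 44-45 | P4 45-46 | P5 46-47 | P2 47-48 | P6 48-49 | P5 49-52 |
Completion: P1=44  P2=48  P3=14  P4=46  P5=52  P6=49
Turnaround (C−A): P1=43  P2=45  P3=11  P4=42  P5=44  P6=33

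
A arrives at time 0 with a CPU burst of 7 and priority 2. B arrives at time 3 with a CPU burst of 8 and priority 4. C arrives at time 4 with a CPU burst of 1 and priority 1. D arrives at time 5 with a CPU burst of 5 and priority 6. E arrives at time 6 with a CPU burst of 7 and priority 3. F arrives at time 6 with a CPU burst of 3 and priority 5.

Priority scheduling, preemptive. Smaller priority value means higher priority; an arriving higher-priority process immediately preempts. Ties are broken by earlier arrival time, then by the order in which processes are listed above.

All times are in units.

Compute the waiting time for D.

21

Gantt: | A 0-4 | C 4-5 | A 5-8 | E 8-15 | B 15-23 | F 23-26 | D 26-31 |
Completion: A=8  B=23  C=5  D=31  E=15  F=26
Turnaround (C−A): A=8  B=20  C=1  D=26  E=9  F=20
Waiting(D) = turnaround − burst = 26 − 5 = 21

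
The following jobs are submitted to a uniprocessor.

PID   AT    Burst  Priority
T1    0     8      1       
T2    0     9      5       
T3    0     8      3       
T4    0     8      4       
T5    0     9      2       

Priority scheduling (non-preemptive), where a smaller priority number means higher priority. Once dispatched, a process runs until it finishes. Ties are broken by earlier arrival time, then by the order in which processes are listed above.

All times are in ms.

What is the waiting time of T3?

Timeline: | T1 0-8 | T5 8-17 | T3 17-25 | T4 25-33 | T2 33-42 |
Completion: T1=8  T2=42  T3=25  T4=33  T5=17
Waiting(T3) = turnaround − burst = 25 − 8 = 17

17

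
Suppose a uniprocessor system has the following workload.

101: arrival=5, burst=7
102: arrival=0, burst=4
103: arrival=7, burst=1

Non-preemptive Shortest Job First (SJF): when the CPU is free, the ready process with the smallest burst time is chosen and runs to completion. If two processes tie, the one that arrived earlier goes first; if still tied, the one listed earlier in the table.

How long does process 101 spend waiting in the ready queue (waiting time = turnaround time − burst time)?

Gantt: | 102 0-4 | idle 4-5 | 101 5-12 | 103 12-13 |
Completion: 101=12  102=4  103=13
Turnaround (C−A): 101=7  102=4  103=6
Waiting(101) = turnaround − burst = 7 − 7 = 0

0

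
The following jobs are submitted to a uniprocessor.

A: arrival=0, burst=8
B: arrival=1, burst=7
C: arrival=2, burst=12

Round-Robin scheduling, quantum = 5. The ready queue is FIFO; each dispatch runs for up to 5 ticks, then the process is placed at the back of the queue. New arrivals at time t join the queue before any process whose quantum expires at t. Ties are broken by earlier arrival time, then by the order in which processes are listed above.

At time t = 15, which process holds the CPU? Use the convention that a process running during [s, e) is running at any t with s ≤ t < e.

A

Schedule: | A 0-5 | B 5-10 | C 10-15 | A 15-18 | B 18-20 | C 20-27 |
Completion: A=18  B=20  C=27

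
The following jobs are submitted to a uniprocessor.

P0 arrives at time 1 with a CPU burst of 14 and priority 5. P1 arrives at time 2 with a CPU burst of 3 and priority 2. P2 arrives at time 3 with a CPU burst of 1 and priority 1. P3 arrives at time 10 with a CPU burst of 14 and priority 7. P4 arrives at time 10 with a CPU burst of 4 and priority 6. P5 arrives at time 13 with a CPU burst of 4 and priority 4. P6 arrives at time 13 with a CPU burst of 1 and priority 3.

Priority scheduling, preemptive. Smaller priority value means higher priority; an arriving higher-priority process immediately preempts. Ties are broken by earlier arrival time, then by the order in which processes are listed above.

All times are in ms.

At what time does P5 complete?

18

Schedule: | idle 0-1 | P0 1-2 | P1 2-3 | P2 3-4 | P1 4-6 | P0 6-13 | P6 13-14 | P5 14-18 | P0 18-24 | P4 24-28 | P3 28-42 |
Completion: P0=24  P1=6  P2=4  P3=42  P4=28  P5=18  P6=14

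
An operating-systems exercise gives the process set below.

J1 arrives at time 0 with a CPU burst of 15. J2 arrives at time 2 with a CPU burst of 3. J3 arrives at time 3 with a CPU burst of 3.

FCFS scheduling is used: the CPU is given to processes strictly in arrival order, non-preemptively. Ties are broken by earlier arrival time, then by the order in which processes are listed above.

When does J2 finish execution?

18

Gantt: | J1 0-15 | J2 15-18 | J3 18-21 |
Completion: J1=15  J2=18  J3=21
Turnaround (C−A): J1=15  J2=16  J3=18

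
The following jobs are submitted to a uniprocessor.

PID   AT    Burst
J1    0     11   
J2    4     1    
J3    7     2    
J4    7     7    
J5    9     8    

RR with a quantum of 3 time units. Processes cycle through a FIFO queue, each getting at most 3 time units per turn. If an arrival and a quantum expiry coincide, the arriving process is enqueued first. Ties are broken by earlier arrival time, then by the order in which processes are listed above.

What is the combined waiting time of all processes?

39

Gantt: | J1 0-6 | J2 6-7 | J1 7-10 | J3 10-12 | J4 12-15 | J5 15-18 | J1 18-20 | J4 20-23 | J5 23-26 | J4 26-27 | J5 27-29 |
Completion: J1=20  J2=7  J3=12  J4=27  J5=29
Turnaround (C−A): J1=20  J2=3  J3=5  J4=20  J5=20
Waiting = turnaround − burst: J1=9, J2=2, J3=3, J4=13, J5=12
Total waiting = 9 + 2 + 3 + 13 + 12 = 39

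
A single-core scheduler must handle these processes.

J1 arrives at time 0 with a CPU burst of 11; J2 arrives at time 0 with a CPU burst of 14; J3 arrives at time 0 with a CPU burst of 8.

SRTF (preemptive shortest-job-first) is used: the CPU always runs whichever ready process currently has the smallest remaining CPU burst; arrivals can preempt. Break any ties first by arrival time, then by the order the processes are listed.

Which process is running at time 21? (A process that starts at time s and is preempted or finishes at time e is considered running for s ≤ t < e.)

J2

Timeline: | J3 0-8 | J1 8-19 | J2 19-33 |
Completion: J1=19  J2=33  J3=8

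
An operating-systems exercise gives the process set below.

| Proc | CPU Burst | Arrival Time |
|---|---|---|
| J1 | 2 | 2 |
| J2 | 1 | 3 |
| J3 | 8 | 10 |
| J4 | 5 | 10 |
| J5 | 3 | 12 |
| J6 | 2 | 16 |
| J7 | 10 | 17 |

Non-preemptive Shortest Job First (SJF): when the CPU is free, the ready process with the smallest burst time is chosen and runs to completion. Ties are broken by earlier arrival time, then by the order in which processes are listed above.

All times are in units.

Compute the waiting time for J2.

1

Schedule: | idle 0-2 | J1 2-4 | J2 4-5 | idle 5-10 | J4 10-15 | J5 15-18 | J6 18-20 | J3 20-28 | J7 28-38 |
Completion: J1=4  J2=5  J3=28  J4=15  J5=18  J6=20  J7=38
Waiting(J2) = turnaround − burst = 2 − 1 = 1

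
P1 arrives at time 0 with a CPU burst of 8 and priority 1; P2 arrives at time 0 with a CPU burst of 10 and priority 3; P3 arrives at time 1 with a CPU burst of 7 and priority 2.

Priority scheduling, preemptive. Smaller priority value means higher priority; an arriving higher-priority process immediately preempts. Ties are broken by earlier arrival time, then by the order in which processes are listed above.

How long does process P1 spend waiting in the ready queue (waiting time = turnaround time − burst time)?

0

Gantt: | P1 0-8 | P3 8-15 | P2 15-25 |
Completion: P1=8  P2=25  P3=15
Turnaround (C−A): P1=8  P2=25  P3=14
Waiting(P1) = turnaround − burst = 8 − 8 = 0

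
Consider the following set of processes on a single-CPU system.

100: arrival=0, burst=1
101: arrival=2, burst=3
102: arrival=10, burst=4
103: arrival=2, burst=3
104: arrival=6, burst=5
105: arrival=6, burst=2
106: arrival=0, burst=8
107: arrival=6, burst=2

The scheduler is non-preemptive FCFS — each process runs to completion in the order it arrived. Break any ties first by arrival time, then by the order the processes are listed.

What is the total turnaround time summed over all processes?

99

Gantt: | 100 0-1 | 106 1-9 | 101 9-12 | 103 12-15 | 104 15-20 | 105 20-22 | 107 22-24 | 102 24-28 |
Completion: 100=1  101=12  102=28  103=15  104=20  105=22  106=9  107=24
Turnaround (C−A): 100=1  101=10  102=18  103=13  104=14  105=16  106=9  107=18
Turnaround = completion − arrival: 100=1, 101=10, 102=18, 103=13, 104=14, 105=16, 106=9, 107=18
Total turnaround = 1 + 10 + 18 + 13 + 14 + 16 + 9 + 18 = 99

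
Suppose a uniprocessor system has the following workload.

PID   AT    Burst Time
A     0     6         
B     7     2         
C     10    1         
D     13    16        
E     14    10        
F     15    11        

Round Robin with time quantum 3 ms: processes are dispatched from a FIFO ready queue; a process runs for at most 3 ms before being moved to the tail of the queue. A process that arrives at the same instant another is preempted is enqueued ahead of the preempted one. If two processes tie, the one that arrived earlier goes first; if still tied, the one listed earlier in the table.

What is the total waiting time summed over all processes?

Schedule: | A 0-6 | idle 6-7 | B 7-9 | idle 9-10 | C 10-11 | idle 11-13 | D 13-16 | E 16-19 | F 19-22 | D 22-25 | E 25-28 | F 28-31 | D 31-34 | E 34-37 | F 37-40 | D 40-43 | E 43-44 | F 44-46 | D 46-50 |
Completion: A=6  B=9  C=11  D=50  E=44  F=46
Turnaround (C−A): A=6  B=2  C=1  D=37  E=30  F=31
Waiting = turnaround − burst: A=0, B=0, C=0, D=21, E=20, F=20
Total waiting = 0 + 0 + 0 + 21 + 20 + 20 = 61

61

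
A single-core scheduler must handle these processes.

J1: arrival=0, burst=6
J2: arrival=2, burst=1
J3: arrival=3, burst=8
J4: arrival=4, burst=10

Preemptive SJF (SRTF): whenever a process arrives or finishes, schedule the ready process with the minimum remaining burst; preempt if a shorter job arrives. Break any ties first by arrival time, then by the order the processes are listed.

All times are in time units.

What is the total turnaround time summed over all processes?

Schedule: | J1 0-2 | J2 2-3 | J1 3-7 | J3 7-15 | J4 15-25 |
Completion: J1=7  J2=3  J3=15  J4=25
Turnaround = completion − arrival: J1=7, J2=1, J3=12, J4=21
Total turnaround = 7 + 1 + 12 + 21 = 41

41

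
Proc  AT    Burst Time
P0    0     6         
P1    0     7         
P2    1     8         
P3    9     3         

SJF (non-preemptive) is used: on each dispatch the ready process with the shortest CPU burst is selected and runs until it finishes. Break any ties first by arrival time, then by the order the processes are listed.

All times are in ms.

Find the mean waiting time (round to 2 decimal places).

6.25

Timeline: | P0 0-6 | P1 6-13 | P3 13-16 | P2 16-24 |
Completion: P0=6  P1=13  P2=24  P3=16
Turnaround (C−A): P0=6  P1=13  P2=23  P3=7
Waiting times: P0=0, P1=6, P2=15, P3=4
Average waiting = (0+6+15+4) / 4 = 25/4 = 6.25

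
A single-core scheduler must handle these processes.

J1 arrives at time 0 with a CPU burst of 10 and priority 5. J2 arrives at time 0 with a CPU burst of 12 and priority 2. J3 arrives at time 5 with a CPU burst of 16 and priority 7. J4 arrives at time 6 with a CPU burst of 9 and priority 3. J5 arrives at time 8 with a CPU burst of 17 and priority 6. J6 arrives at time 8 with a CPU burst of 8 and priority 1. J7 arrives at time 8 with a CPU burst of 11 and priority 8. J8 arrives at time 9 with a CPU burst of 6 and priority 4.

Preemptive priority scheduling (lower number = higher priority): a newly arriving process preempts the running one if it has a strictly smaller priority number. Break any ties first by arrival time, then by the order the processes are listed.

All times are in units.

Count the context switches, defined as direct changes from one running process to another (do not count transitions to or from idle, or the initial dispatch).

Schedule: | J2 0-8 | J6 8-16 | J2 16-20 | J4 20-29 | J8 29-35 | J1 35-45 | J5 45-62 | J3 62-78 | J7 78-89 |
Completion: J1=45  J2=20  J3=78  J4=29  J5=62  J6=16  J7=89  J8=35
Turnaround (C−A): J1=45  J2=20  J3=73  J4=23  J5=54  J6=8  J7=81  J8=26

8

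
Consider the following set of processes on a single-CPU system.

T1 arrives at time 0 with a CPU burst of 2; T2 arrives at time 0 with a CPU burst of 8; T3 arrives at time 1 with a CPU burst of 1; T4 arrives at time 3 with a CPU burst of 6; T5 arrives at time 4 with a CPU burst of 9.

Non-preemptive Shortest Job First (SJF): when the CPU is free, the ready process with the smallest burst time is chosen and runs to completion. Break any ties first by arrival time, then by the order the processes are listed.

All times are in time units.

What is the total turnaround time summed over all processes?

Schedule: | T1 0-2 | T3 2-3 | T4 3-9 | T2 9-17 | T5 17-26 |
Completion: T1=2  T2=17  T3=3  T4=9  T5=26
Turnaround = completion − arrival: T1=2, T2=17, T3=2, T4=6, T5=22
Total turnaround = 2 + 17 + 2 + 6 + 22 = 49

49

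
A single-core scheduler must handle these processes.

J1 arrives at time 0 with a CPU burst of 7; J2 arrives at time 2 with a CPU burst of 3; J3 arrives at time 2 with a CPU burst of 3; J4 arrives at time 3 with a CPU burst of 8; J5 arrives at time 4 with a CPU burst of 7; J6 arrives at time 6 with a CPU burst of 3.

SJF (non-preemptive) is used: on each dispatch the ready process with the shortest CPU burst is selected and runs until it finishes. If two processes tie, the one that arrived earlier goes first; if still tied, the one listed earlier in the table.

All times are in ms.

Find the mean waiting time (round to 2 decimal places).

Schedule: | J1 0-7 | J2 7-10 | J3 10-13 | J6 13-16 | J5 16-23 | J4 23-31 |
Completion: J1=7  J2=10  J3=13  J4=31  J5=23  J6=16
Turnaround (C−A): J1=7  J2=8  J3=11  J4=28  J5=19  J6=10
Waiting times: J1=0, J2=5, J3=8, J4=20, J5=12, J6=7
Average waiting = (0+5+8+20+12+7) / 6 = 52/6 = 8.67

8.67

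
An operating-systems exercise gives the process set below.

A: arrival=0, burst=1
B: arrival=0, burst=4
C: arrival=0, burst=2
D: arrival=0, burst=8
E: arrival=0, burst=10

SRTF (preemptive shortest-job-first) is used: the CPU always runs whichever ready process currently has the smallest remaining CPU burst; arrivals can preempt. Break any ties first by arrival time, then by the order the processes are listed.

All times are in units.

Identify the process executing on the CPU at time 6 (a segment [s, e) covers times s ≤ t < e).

B

Timeline: | A 0-1 | C 1-3 | B 3-7 | D 7-15 | E 15-25 |
Completion: A=1  B=7  C=3  D=15  E=25
Turnaround (C−A): A=1  B=7  C=3  D=15  E=25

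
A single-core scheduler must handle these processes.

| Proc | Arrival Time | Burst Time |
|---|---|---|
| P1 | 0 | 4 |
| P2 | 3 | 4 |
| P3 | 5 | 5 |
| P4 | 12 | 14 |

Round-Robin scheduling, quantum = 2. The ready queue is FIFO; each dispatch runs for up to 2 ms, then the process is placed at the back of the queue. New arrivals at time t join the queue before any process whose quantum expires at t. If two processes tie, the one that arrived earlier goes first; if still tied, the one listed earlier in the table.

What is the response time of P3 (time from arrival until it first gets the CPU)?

Timeline: | P1 0-4 | P2 4-6 | P3 6-8 | P2 8-10 | P3 10-12 | P4 12-14 | P3 14-15 | P4 15-27 |
Completion: P1=4  P2=10  P3=15  P4=27
Turnaround (C−A): P1=4  P2=7  P3=10  P4=15
Response(P3) = first start − arrival = 6 − 5 = 1

1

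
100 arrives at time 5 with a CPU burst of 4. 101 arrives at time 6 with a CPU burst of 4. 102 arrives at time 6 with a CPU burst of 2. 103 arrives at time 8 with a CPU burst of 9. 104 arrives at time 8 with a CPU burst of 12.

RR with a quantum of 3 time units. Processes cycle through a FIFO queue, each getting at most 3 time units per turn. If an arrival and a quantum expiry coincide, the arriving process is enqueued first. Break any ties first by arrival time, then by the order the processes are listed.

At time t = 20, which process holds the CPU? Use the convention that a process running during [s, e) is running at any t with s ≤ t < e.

101

Schedule: | idle 0-5 | 100 5-8 | 101 8-11 | 102 11-13 | 103 13-16 | 104 16-19 | 100 19-20 | 101 20-21 | 103 21-24 | 104 24-27 | 103 27-30 | 104 30-36 |
Completion: 100=20  101=21  102=13  103=30  104=36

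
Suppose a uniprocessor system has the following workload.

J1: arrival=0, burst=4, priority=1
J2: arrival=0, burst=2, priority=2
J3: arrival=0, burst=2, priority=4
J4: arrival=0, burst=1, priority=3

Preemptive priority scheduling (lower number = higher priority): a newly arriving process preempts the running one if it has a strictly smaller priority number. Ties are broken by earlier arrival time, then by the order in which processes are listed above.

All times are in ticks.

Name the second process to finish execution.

Timeline: | J1 0-4 | J2 4-6 | J4 6-7 | J3 7-9 |
Completion: J1=4  J2=6  J3=9  J4=7
Turnaround (C−A): J1=4  J2=6  J3=9  J4=7
Finish order: J1 → J2 → J4 → J3

J2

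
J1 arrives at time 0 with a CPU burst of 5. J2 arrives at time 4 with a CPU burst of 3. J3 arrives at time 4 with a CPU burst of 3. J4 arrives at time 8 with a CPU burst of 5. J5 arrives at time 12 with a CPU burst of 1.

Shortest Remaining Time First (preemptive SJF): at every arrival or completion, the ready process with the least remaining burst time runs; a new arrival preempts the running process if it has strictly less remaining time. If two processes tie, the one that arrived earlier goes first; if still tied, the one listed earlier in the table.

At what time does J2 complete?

Schedule: | J1 0-5 | J2 5-8 | J3 8-11 | J4 11-12 | J5 12-13 | J4 13-17 |
Completion: J1=5  J2=8  J3=11  J4=17  J5=13

8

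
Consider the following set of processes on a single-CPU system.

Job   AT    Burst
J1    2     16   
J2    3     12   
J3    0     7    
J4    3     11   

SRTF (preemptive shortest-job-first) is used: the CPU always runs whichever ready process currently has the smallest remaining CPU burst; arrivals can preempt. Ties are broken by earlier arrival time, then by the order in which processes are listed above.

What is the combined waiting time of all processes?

47

Gantt: | J3 0-7 | J4 7-18 | J2 18-30 | J1 30-46 |
Completion: J1=46  J2=30  J3=7  J4=18
Waiting = turnaround − burst: J1=28, J2=15, J3=0, J4=4
Total waiting = 28 + 15 + 0 + 4 = 47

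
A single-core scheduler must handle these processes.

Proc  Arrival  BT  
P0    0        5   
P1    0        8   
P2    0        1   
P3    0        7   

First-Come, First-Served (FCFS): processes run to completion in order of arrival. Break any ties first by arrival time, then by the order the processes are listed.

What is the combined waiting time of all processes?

Timeline: | P0 0-5 | P1 5-13 | P2 13-14 | P3 14-21 |
Completion: P0=5  P1=13  P2=14  P3=21
Waiting = turnaround − burst: P0=0, P1=5, P2=13, P3=14
Total waiting = 0 + 5 + 13 + 14 = 32

32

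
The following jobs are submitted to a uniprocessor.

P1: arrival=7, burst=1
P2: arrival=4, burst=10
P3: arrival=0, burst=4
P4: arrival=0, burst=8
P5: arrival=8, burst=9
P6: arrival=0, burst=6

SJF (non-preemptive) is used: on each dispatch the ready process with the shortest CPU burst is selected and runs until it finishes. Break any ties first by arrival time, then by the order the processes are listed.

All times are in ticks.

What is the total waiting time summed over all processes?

Schedule: | P3 0-4 | P6 4-10 | P1 10-11 | P4 11-19 | P5 19-28 | P2 28-38 |
Completion: P1=11  P2=38  P3=4  P4=19  P5=28  P6=10
Waiting = turnaround − burst: P1=3, P2=24, P3=0, P4=11, P5=11, P6=4
Total waiting = 3 + 24 + 0 + 11 + 11 + 4 = 53

53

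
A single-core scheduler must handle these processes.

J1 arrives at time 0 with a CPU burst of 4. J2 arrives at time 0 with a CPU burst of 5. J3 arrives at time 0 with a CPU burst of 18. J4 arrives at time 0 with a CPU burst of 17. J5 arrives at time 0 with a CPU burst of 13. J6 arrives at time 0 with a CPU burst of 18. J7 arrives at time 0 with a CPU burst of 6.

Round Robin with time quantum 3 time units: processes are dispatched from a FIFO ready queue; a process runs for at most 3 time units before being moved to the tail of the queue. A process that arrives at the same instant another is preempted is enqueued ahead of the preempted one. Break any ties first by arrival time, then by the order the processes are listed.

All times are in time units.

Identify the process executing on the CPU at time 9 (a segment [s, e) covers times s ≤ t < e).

J4

Gantt: | J1 0-3 | J2 3-6 | J3 6-9 | J4 9-12 | J5 12-15 | J6 15-18 | J7 18-21 | J1 21-22 | J2 22-24 | J3 24-27 | J4 27-30 | J5 30-33 | J6 33-36 | J7 36-39 | J3 39-42 | J4 42-45 | J5 45-48 | J6 48-51 | J3 51-54 | J4 54-57 | J5 57-60 | J6 60-63 | J3 63-66 | J4 66-69 | J5 69-70 | J6 70-73 | J3 73-76 | J4 76-78 | J6 78-81 |
Completion: J1=22  J2=24  J3=76  J4=78  J5=70  J6=81  J7=39
Turnaround (C−A): J1=22  J2=24  J3=76  J4=78  J5=70  J6=81  J7=39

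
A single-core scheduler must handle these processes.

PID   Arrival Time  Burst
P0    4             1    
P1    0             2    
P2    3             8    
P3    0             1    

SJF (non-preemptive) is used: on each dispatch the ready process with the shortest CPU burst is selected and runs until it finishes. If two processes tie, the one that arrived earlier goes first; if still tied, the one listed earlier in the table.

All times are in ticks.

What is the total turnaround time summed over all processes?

Gantt: | P3 0-1 | P1 1-3 | P2 3-11 | P0 11-12 |
Completion: P0=12  P1=3  P2=11  P3=1
Turnaround (C−A): P0=8  P1=3  P2=8  P3=1
Turnaround = completion − arrival: P0=8, P1=3, P2=8, P3=1
Total turnaround = 8 + 3 + 8 + 1 = 20

20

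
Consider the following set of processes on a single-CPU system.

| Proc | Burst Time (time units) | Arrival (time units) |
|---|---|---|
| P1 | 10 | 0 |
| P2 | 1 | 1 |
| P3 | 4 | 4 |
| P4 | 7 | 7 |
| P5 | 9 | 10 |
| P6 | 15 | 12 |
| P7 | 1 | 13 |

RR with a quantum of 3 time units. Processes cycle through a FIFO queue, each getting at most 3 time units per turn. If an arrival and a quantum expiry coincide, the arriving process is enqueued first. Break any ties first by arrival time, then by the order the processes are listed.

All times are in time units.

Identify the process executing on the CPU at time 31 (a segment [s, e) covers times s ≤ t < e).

P6

Timeline: | P1 0-3 | P2 3-4 | P1 4-7 | P3 7-10 | P4 10-13 | P1 13-16 | P5 16-19 | P3 19-20 | P6 20-23 | P7 23-24 | P4 24-27 | P1 27-28 | P5 28-31 | P6 31-34 | P4 34-35 | P5 35-38 | P6 38-47 |
Completion: P1=28  P2=4  P3=20  P4=35  P5=38  P6=47  P7=24
Turnaround (C−A): P1=28  P2=3  P3=16  P4=28  P5=28  P6=35  P7=11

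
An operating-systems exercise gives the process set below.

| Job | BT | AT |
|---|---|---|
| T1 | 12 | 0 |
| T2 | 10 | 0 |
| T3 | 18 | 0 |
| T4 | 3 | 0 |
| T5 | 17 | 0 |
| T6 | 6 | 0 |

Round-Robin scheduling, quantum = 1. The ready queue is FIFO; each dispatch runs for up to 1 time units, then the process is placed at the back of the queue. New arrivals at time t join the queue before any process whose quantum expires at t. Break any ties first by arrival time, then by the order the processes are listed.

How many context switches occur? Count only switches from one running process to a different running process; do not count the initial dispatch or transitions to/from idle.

Timeline: | T1 0-1 | T2 1-2 | T3 2-3 | T4 3-4 | T5 4-5 | T6 5-6 | T1 6-7 | T2 7-8 | T3 8-9 | T4 9-10 | T5 10-11 | T6 11-12 | T1 12-13 | T2 13-14 | T3 14-15 | T4 15-16 | T5 16-17 | T6 17-18 | T1 18-19 | T2 19-20 | T3 20-21 | T5 21-22 | T6 22-23 | T1 23-24 | T2 24-25 | T3 25-26 | T5 26-27 | T6 27-28 | T1 28-29 | T2 29-30 | T3 30-31 | T5 31-32 | T6 32-33 | T1 33-34 | T2 34-35 | T3 35-36 | T5 36-37 | T1 37-38 | T2 38-39 | T3 39-40 | T5 40-41 | T1 41-42 | T2 42-43 | T3 43-44 | T5 44-45 | T1 45-46 | T2 46-47 | T3 47-48 | T5 48-49 | T1 49-50 | T3 50-51 | T5 51-52 | T1 52-53 | T3 53-54 | T5 54-55 | T3 55-56 | T5 56-57 | T3 57-58 | T5 58-59 | T3 59-60 | T5 60-61 | T3 61-62 | T5 62-63 | T3 63-64 | T5 64-65 | T3 65-66 |
Completion: T1=53  T2=47  T3=66  T4=16  T5=65  T6=33
Turnaround (C−A): T1=53  T2=47  T3=66  T4=16  T5=65  T6=33

65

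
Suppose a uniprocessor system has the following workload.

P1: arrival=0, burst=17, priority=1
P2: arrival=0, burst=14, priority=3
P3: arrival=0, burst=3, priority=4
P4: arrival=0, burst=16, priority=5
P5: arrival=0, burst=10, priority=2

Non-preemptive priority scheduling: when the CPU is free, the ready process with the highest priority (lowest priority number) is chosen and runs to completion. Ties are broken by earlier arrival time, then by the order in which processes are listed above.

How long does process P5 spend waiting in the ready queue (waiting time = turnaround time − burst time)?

17

Schedule: | P1 0-17 | P5 17-27 | P2 27-41 | P3 41-44 | P4 44-60 |
Completion: P1=17  P2=41  P3=44  P4=60  P5=27
Waiting(P5) = turnaround − burst = 27 − 10 = 17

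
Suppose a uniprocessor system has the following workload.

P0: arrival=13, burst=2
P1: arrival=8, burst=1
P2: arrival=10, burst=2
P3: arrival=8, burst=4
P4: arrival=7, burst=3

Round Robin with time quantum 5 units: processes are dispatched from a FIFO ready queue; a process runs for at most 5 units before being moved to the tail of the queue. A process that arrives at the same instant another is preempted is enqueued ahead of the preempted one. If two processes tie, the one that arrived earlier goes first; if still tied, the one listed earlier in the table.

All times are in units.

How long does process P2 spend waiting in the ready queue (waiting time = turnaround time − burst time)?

5

Gantt: | idle 0-7 | P4 7-10 | P1 10-11 | P3 11-15 | P2 15-17 | P0 17-19 |
Completion: P0=19  P1=11  P2=17  P3=15  P4=10
Turnaround (C−A): P0=6  P1=3  P2=7  P3=7  P4=3
Waiting(P2) = turnaround − burst = 7 − 2 = 5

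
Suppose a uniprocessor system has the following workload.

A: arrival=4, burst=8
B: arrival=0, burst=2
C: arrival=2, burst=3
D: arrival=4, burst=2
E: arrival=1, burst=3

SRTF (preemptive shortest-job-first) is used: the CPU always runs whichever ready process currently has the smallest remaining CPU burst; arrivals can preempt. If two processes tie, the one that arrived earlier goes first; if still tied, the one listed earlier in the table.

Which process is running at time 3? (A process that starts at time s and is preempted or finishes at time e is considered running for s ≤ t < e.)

E

Schedule: | B 0-2 | E 2-5 | D 5-7 | C 7-10 | A 10-18 |
Completion: A=18  B=2  C=10  D=7  E=5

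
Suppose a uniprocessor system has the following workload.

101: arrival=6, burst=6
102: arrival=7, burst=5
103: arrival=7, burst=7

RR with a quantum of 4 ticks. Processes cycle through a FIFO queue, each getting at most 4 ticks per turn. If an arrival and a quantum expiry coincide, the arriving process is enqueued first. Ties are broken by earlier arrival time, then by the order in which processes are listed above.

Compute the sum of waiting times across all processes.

27

Timeline: | idle 0-6 | 101 6-10 | 102 10-14 | 103 14-18 | 101 18-20 | 102 20-21 | 103 21-24 |
Completion: 101=20  102=21  103=24
Turnaround (C−A): 101=14  102=14  103=17
Waiting = turnaround − burst: 101=8, 102=9, 103=10
Total waiting = 8 + 9 + 10 = 27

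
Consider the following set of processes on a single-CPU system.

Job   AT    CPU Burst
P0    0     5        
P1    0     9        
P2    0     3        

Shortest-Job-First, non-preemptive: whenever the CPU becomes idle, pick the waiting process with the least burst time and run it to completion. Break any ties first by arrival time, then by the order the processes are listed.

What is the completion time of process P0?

8

Timeline: | P2 0-3 | P0 3-8 | P1 8-17 |
Completion: P0=8  P1=17  P2=3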